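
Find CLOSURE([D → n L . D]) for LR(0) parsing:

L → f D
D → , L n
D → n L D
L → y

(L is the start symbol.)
To compute CLOSURE, for each item [A → α.Bβ] where B is a non-terminal, add [B → .γ] for all productions B → γ; repeat for the newly added items until nothing changes.

Start with: [D → n L . D]
  [D → n L . D] has the dot before D: add [D → . , L n], [D → . n L D]
No further items can be added.

CLOSURE = { [D → . , L n], [D → . n L D], [D → n L . D] }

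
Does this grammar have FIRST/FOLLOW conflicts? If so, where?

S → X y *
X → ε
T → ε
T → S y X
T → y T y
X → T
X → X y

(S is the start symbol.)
Yes. X → T with FOLLOW(X) on { 'y' }; X → X y with FOLLOW(X) on { 'y' }; T → S y X with FOLLOW(T) on { 'y' }; T → y T y with FOLLOW(T) on { 'y' }

Nullable non-terminals: T, X.
FIRST sets used below: FIRST(S) = { 'y' }, FIRST(T) = { 'y', ε }, FIRST(X) = { 'y', ε }

T: nullable alternative(s) T → ε; FOLLOW(T) = { 'y' }
  T → ε: FIRST \ {ε} = { } — this is the only nullable alternative, skip
  T → S y X: FIRST \ {ε} = { 'y' } — overlaps FOLLOW(T) on { 'y' }: CONFLICT
  T → y T y: FIRST \ {ε} = { 'y' } — overlaps FOLLOW(T) on { 'y' }: CONFLICT

X: nullable alternative(s) X → ε, X → T; FOLLOW(X) = { 'y' }
  X → ε: FIRST \ {ε} = { } — disjoint from FOLLOW(X)
  X → T: FIRST \ {ε} = { 'y' } — overlaps FOLLOW(X) on { 'y' }: CONFLICT
  X → X y: FIRST \ {ε} = { 'y' } — overlaps FOLLOW(X) on { 'y' }: CONFLICT

S has no nullable alternative, so no FIRST/FOLLOW check is needed there.

So the grammar has 4 FIRST/FOLLOW conflicts (marked CONFLICT above).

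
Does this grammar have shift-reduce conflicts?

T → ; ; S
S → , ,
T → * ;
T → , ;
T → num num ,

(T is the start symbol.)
A shift-reduce conflict occurs when an LR(0) state has both:
  - a complete (reduce) item [A → α .] (dot at the end), and
  - a shift item [B → β . c γ] (dot before a terminal).

Augment with T' → T and build the canonical LR(0) collection (I0 = CLOSURE({[T' → . T]}), then GOTO on every symbol after a dot until no new states appear). It has 14 states:
  I0: { [T → . * ;], [T → . , ;], [T → . ; ; S], [T → . num num ,], [T' → . T] }  — shift
  I1: { [T → * . ;] }  — shift
  I2: { [T → , . ;] }  — shift
  I3: { [T → ; . ; S] }  — shift
  I4: { [T' → T .] }  — accept
  I5: { [T → num . num ,] }  — shift
  I6: { [T → num num . ,] }  — shift
  I7: { [T → num num , .] }  — reduce
  I8: { [S → . , ,], [T → ; ; . S] }  — shift
  I9: { [S → , . ,] }  — shift
  I10: { [T → ; ; S .] }  — reduce
  I11: { [S → , , .] }  — reduce
  I12: { [T → , ; .] }  — reduce
  I13: { [T → * ; .] }  — reduce

No state contains both a complete item and a shift item.

Answer: No shift-reduce conflicts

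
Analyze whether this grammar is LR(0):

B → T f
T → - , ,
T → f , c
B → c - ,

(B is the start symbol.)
Yes, the grammar is LR(0)

A grammar is LR(0) if no state in the canonical LR(0) collection has:
  - both a shift item (dot before a terminal) and a complete item (shift-reduce conflict), or
  - two or more complete items (reduce-reduce conflict; the accept item [B' → B .] counts as a complete item here).

Augment with B' → B and build the canonical LR(0) collection (I0 = CLOSURE({[B' → . B]}), then GOTO on every symbol after a dot until no new states appear). It has 13 states:
  I0: { [B → . T f], [B → . c - ,], [B' → . B], [T → . - , ,], [T → . f , c] }  — shift
  I1: { [T → - . , ,] }  — shift
  I2: { [B' → B .] }  — accept
  I3: { [B → T . f] }  — shift
  I4: { [B → c . - ,] }  — shift
  I5: { [T → f . , c] }  — shift
  I6: { [T → f , . c] }  — shift
  I7: { [T → f , c .] }  — reduce
  I8: { [B → c - . ,] }  — shift
  I9: { [B → c - , .] }  — reduce
  I10: { [B → T f .] }  — reduce
  I11: { [T → - , . ,] }  — shift
  I12: { [T → - , , .] }  — reduce

Every state is either a pure shift/goto state or contains exactly one complete item and nothing to shift — no conflicts. The grammar is LR(0).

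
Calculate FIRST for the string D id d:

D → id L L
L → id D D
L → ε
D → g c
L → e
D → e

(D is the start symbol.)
FIRST sets of the non-terminals involved (from the grammar, by fixed-point iteration):
  FIRST(D) = { 'e', 'g', 'id' }

To compute FIRST(D id d), process the symbols left to right:
Symbol D is a non-terminal. Add FIRST(D) \ {ε} = { 'e', 'g', 'id' }
D is not nullable (ε ∉ FIRST(D)), so stop here.
FIRST(D id d) = { 'e', 'g', 'id' }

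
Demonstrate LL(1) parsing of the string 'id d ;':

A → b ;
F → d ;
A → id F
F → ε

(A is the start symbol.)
LL(1) parsing maintains a stack (initially the start symbol over $) and the input. At each step: if the stack top is a terminal, match it against the current input token; if it is a non-terminal N, replace it with the RHS of M[N, lookahead] (the unique production whose predict set contains the lookahead).

Stack is shown with the top on the left.

Stack   Input     Action
------------------------
A $     id d ; $  output A → id F
id F $  id d ; $  match 'id'
F $     d ; $     output F → d ;
d ; $   d ; $     match 'd'
; $     ; $       match ';'
$       $         accept

The string is accepted.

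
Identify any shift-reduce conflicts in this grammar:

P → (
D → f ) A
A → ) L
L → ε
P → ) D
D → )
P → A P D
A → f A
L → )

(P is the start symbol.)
A shift-reduce conflict occurs when an LR(0) state has both:
  - a complete (reduce) item [A → α .] (dot at the end), and
  - a shift item [B → β . c γ] (dot before a terminal).

Augment with P' → P and build the canonical LR(0) collection (I0 = CLOSURE({[P' → . P]}), then GOTO on every symbol after a dot until no new states appear). It has 18 states:
  I0: { [A → . ) L], [A → . f A], [P → . (], [P → . ) D], [P → . A P D], [P' → . P] }  — shift
  I1: { [P → ( .] }  — reduce
  I2: { [A → ) . L], [D → . )], [D → . f ) A], [L → . )], [L → .], [P → ) . D] }  — shift, reduce
  I3: { [A → . ) L], [A → . f A], [P → . (], [P → . ) D], [P → . A P D], [P → A . P D] }  — shift
  I4: { [P' → P .] }  — accept
  I5: { [A → . ) L], [A → . f A], [A → f . A] }  — shift
  I6: { [A → ) . L], [L → . )], [L → .] }  — shift, reduce
  I7: { [A → f A .] }  — reduce
  I8: { [L → ) .] }  — reduce
  I9: { [A → ) L .] }  — reduce
  I10: { [D → . )], [D → . f ) A], [P → A P . D] }  — shift
  I11: { [D → ) .] }  — reduce
  I12: { [P → A P D .] }  — reduce
  I13: { [D → f . ) A] }  — shift
  I14: { [A → . ) L], [A → . f A], [D → f ) . A] }  — shift
  I15: { [D → f ) A .] }  — reduce
  I16: { [D → ) .], [L → ) .] }  — 2 reduces
  I17: { [P → ) D .] }  — reduce

I2 contains reduce item [L → .] and shift items [D → . )], [D → . f ) A], [L → . )] — shift-reduce conflict.
I6 contains reduce item [L → .] and shift item [L → . )] — shift-reduce conflict.

Answer: Yes — I2: [L → .] vs [D → . )]; I6: [L → .] vs [L → . )]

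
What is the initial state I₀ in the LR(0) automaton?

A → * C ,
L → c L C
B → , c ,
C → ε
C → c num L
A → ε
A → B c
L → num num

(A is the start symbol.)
{ [A → . * C ,], [A → . B c], [A → .], [A' → . A], [B → . , c ,] }

First, augment the grammar with A' → A
I₀ = CLOSURE({ [A' → . A] }):
  [A' → . A] has the dot before A: add [A → . * C ,], [A → .], [A → . B c]
  [A → . B c] has the dot before B: add [B → . , c ,]
No further items can be added.

I₀ = { [A → . * C ,], [A → . B c], [A → .], [A' → . A], [B → . , c ,] }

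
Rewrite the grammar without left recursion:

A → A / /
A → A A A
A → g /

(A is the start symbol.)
A → g / A'
A' → / / A'
A' → A A A'
A' → ε

A is directly left-recursive. The standard transformation for
  A → A α₁ | ... | A α_m | β₁ | ... | β_n
is
  A  → β₁ A' | ... | β_n A'
  A' → α₁ A' | ... | α_m A' | ε

A → g / becomes A → g / A'
A → A / / becomes A' → / / A'
A → A A A becomes A' → A A A'
Add A' → ε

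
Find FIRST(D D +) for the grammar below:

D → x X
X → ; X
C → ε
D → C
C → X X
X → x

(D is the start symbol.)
{ '+', ';', 'x' }

FIRST sets of the non-terminals involved (from the grammar, by fixed-point iteration):
  FIRST(D) = { ';', 'x', ε }

To compute FIRST(D D +), process the symbols left to right:
Symbol D is a non-terminal. Add FIRST(D) \ {ε} = { ';', 'x' }
D is nullable (ε ∈ FIRST(D)), continue to the next symbol.
Symbol D is a non-terminal. Add FIRST(D) \ {ε} = { ';', 'x' }
D is nullable (ε ∈ FIRST(D)), continue to the next symbol.
Symbol + is a terminal. Add '+' and stop.
FIRST(D D +) = { '+', ';', 'x' }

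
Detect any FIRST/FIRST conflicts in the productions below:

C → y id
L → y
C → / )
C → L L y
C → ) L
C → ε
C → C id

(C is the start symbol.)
A FIRST/FIRST conflict occurs when two productions N → α and N → β for the same non-terminal have FIRST(α) ∩ FIRST(β) ≠ ∅ (with ε ∈ FIRST of a nullable right-hand side, so two nullable alternatives also conflict).

FIRST sets of the non-terminals at (or reachable through a nullable prefix from) the front of some alternative:
  FIRST(L) = { 'y' }
  FIRST(C) = { ')', '/', 'id', 'y', ε }

Productions for C:
  C → y id: FIRST = { 'y' }
  C → / ): FIRST = { '/' }
  C → L L y: FIRST = { 'y' }
  C → ) L: FIRST = { ')' }
  C → ε: FIRST = { ε }
  C → C id: FIRST = { ')', '/', 'id', 'y' }
L has only one production, so no FIRST/FIRST conflict is possible there.

Conflict for C: C → y id and C → L L y
  Overlap: { 'y' }
Conflict for C: C → y id and C → C id
  Overlap: { 'y' }
Conflict for C: C → / ) and C → C id
  Overlap: { '/' }
Conflict for C: C → L L y and C → C id
  Overlap: { 'y' }
Conflict for C: C → ) L and C → C id
  Overlap: { ')' }

Answer: Yes. C → y id / C → L L y on { 'y' }; C → y id / C → C id on { 'y' }; C → '/' ')' / C → C id on { '/' }; C → L L y / C → C id on { 'y' }; C → ')' L / C → C id on { ')' }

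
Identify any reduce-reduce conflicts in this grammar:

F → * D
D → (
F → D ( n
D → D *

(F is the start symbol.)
A reduce-reduce conflict occurs when an LR(0) state has two complete items [A → α .] and [B → β .] — both call for a reduction, and with no lookahead the parser cannot choose between them.

Augment with F' → F and build the canonical LR(0) collection (I0 = CLOSURE({[F' → . F]}), then GOTO on every symbol after a dot until no new states appear). It has 9 states:
  I0: { [D → . (], [D → . D *], [F → . * D], [F → . D ( n], [F' → . F] }  — shift
  I1: { [D → ( .] }  — reduce
  I2: { [D → . (], [D → . D *], [F → * . D] }  — shift
  I3: { [D → D . *], [F → D . ( n] }  — shift
  I4: { [F' → F .] }  — accept
  I5: { [F → D ( . n] }  — shift
  I6: { [D → D * .] }  — reduce
  I7: { [F → D ( n .] }  — reduce
  I8: { [D → D . *], [F → * D .] }  — shift, reduce

No state contains more than one complete item.

Answer: No reduce-reduce conflicts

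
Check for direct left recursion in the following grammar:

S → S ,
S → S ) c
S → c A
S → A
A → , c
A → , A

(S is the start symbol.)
Yes, S is left-recursive

S → S ,: LEFT RECURSIVE (starts with S)
S → S ) c: LEFT RECURSIVE (starts with S)
S → c A: starts with c
S → A: starts with A
A → , c: starts with ','
A → , A: starts with ','

The grammar has direct left recursion on: S.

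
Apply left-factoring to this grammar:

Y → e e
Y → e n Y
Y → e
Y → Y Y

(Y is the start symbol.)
Y → e Y'
Y' → e
Y' → n Y
Y' → ε
Y → Y Y

Left-factoring transforms A → αβ₁ | αβ₂ into A → αA' and A' → β₁ | β₂
(α is the longest common prefix among the alternatives). Repeat until
no nonterminal has two alternatives with a common prefix.

Round 1: Y has alternatives sharing prefix 'e'. Introduce Y': Y → e Y'
  Add: Y' → e
  Add: Y' → n Y
  Add: Y' → ε

No remaining common prefixes — done.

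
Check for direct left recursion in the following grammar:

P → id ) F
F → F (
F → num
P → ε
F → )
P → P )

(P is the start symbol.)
P → id ) F: starts with id
F → F (: LEFT RECURSIVE (starts with F)
F → num: starts with num
P → ε: starts with ε
F → ): starts with ')'
P → P ): LEFT RECURSIVE (starts with P)

The grammar has direct left recursion on: F, P.

Answer: Yes, F, P are left-recursive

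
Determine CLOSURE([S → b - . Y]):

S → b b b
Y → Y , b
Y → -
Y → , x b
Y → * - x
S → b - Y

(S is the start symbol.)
Start with: [S → b - . Y]
  [S → b - . Y] has the dot before Y: add [Y → . Y , b], [Y → . -], [Y → . , x b], [Y → . * - x]
No further items can be added.

CLOSURE = { [S → b - . Y], [Y → . * - x], [Y → . , x b], [Y → . -], [Y → . Y , b] }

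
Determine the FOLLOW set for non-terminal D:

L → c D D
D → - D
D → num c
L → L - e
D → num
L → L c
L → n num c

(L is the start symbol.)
To compute FOLLOW(D), find every occurrence of D on a right-hand side N → α D β: add FIRST(β) \ {ε}, and if β is empty or nullable also add FOLLOW(N). Iterate to a fixed point.

In L → c D D: D is followed by D, add FIRST(D) \ {ε} = { '-', 'num' }
In L → c D D: D is at the end, add FOLLOW(L)
In D → - D: D is at the end; this adds FOLLOW(D) to itself — nothing new

The FOLLOW sets referred to above (computed the same way, to a fixed point):
  FOLLOW(L) = { $, '-', 'c' }

Taking the union: FOLLOW(D) = { $, '-', 'c', 'num' }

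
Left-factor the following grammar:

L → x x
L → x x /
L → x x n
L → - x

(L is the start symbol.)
Left-factoring transforms A → αβ₁ | αβ₂ into A → αA' and A' → β₁ | β₂
(α is the longest common prefix among the alternatives). Repeat until
no nonterminal has two alternatives with a common prefix.

Round 1: L has alternatives sharing prefix 'x x'. Introduce L': L → x x L'
  Add: L' → ε
  Add: L' → /
  Add: L' → n

No remaining common prefixes — done.

Resulting grammar:
L → x x L'
L' → ε
L' → /
L' → n
L → - x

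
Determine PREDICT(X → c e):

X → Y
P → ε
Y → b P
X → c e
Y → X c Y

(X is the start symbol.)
PREDICT(X → c e) = (FIRST(RHS) \ {ε}) ∪ (FOLLOW(X) if ε ∈ FIRST(RHS), i.e. RHS ⇒* ε)
FIRST(c e) = { 'c' }
ε ∉ FIRST(c e), so FOLLOW(X) is not added.
PREDICT(X → c e) = { 'c' }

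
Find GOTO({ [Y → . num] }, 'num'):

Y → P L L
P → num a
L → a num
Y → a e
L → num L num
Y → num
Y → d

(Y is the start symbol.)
GOTO(I, 'num') = CLOSURE({ [A → αX.β] : [A → α.Xβ] ∈ I, X = 'num' })

Items with dot before 'num', with the dot advanced:
  [Y → . num] → [Y → num .]
Closure adds nothing (no advanced item has the dot before a non-terminal).

GOTO = { [Y → num .] }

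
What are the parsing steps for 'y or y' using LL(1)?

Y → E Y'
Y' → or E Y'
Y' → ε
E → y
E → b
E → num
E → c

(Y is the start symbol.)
Stack is shown with the top on the left.

Stack      Input     Action
---------------------------
Y $        y or y $  output Y → E Y'
E Y' $     y or y $  output E → y
y Y' $     y or y $  match 'y'
Y' $       or y $    output Y' → or E Y'
or E Y' $  or y $    match 'or'
E Y' $     y $       output E → y
y Y' $     y $       match 'y'
Y' $       $         output Y' → ε
$          $         accept

The string is accepted.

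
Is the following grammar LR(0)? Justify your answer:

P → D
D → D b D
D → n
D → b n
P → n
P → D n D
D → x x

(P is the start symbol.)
Augment with P' → P and build the canonical LR(0) collection (I0 = CLOSURE({[P' → . P]}), then GOTO on every symbol after a dot until no new states appear). It has 13 states:
  I0: { [D → . D b D], [D → . b n], [D → . n], [D → . x x], [P → . D n D], [P → . D], [P → . n], [P' → . P] }  — shift
  I1: { [D → D . b D], [P → D . n D], [P → D .] }  — shift, reduce
  I2: { [P' → P .] }  — accept
  I3: { [D → b . n] }  — shift
  I4: { [D → n .], [P → n .] }  — 2 reduces
  I5: { [D → x . x] }  — shift
  I6: { [D → x x .] }  — reduce
  I7: { [D → b n .] }  — reduce
  I8: { [D → . D b D], [D → . b n], [D → . n], [D → . x x], [D → D b . D] }  — shift
  I9: { [D → . D b D], [D → . b n], [D → . n], [D → . x x], [P → D n . D] }  — shift
  I10: { [D → D . b D], [P → D n D .] }  — shift, reduce
  I11: { [D → n .] }  — reduce
  I12: { [D → D . b D], [D → D b D .] }  — shift, reduce

Conflict in state I1:
  Shift-reduce conflict between [P → D .] and [D → D . b D]
So the grammar is NOT LR(0).

Answer: No. Shift-reduce conflict between [P → D .] and [D → D . b D]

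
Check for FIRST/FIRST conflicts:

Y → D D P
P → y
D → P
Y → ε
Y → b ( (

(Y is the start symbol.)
No FIRST/FIRST conflicts.

FIRST sets of the non-terminals at (or reachable through a nullable prefix from) the front of some alternative:
  FIRST(D) = { 'y' }

Productions for Y:
  Y → D D P: FIRST = { 'y' }
  Y → ε: FIRST = { ε }
  Y → b ( (: FIRST = { 'b' }
P, D have only one production, so no FIRST/FIRST conflict is possible there.

All alternatives of each non-terminal have pairwise disjoint FIRST sets.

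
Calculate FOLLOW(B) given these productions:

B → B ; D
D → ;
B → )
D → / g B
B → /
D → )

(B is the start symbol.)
B is the start symbol, so $ ∈ FOLLOW(B).
In B → B ; D: B is followed by ';' D, add FIRST(';' D) \ {ε} = { ';' }
In D → / g B: B is at the end, add FOLLOW(D)

The FOLLOW sets referred to above (computed the same way, to a fixed point):
  FOLLOW(D) = { $, ';' }

Taking the union: FOLLOW(B) = { $, ';' }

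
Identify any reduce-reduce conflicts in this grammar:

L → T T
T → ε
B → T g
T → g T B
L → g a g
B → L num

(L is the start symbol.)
Yes — I12: [B → T g .] vs [T → .]

A reduce-reduce conflict occurs when an LR(0) state has two complete items [A → α .] and [B → β .] — both call for a reduction, and with no lookahead the parser cannot choose between them.

Augment with L' → L and build the canonical LR(0) collection (I0 = CLOSURE({[L' → . L]}), then GOTO on every symbol after a dot until no new states appear). It has 14 states:
  I0: { [L → . T T], [L → . g a g], [L' → . L], [T → . g T B], [T → .] }  — shift, reduce
  I1: { [L' → L .] }  — accept
  I2: { [L → T . T], [T → . g T B], [T → .] }  — shift, reduce
  I3: { [L → g . a g], [T → . g T B], [T → .], [T → g . T B] }  — shift, reduce
  I4: { [B → . L num], [B → . T g], [L → . T T], [L → . g a g], [T → . g T B], [T → .], [T → g T . B] }  — shift, reduce
  I5: { [L → g a . g] }  — shift
  I6: { [T → . g T B], [T → .], [T → g . T B] }  — shift, reduce
  I7: { [L → g a g .] }  — reduce
  I8: { [T → g T B .] }  — reduce
  I9: { [B → L . num] }  — shift
  I10: { [B → T . g], [L → T . T], [T → . g T B], [T → .] }  — shift, reduce
  I11: { [L → T T .] }  — reduce
  I12: { [B → T g .], [T → . g T B], [T → .], [T → g . T B] }  — shift, 2 reduces
  I13: { [B → L num .] }  — reduce

I12 contains complete items [B → T g .], [T → .] — reduce-reduce conflict.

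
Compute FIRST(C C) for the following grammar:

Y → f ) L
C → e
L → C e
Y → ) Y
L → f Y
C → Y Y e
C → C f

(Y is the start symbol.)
{ ')', 'e', 'f' }

FIRST sets of the non-terminals involved (from the grammar, by fixed-point iteration):
  FIRST(C) = { ')', 'e', 'f' }

To compute FIRST(C C), process the symbols left to right:
Symbol C is a non-terminal. Add FIRST(C) \ {ε} = { ')', 'e', 'f' }
C is not nullable (ε ∉ FIRST(C)), so stop here.
FIRST(C C) = { ')', 'e', 'f' }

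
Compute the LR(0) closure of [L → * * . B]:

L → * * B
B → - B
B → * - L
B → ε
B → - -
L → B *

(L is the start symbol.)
{ [B → . * - L], [B → . - -], [B → . - B], [B → .], [L → * * . B] }

To compute CLOSURE, for each item [A → α.Bβ] where B is a non-terminal, add [B → .γ] for all productions B → γ; repeat for the newly added items until nothing changes.

Start with: [L → * * . B]
  [L → * * . B] has the dot before B: add [B → . - B], [B → . * - L], [B → .], [B → . - -]
No further items can be added.

CLOSURE = { [B → . * - L], [B → . - -], [B → . - B], [B → .], [L → * * . B] }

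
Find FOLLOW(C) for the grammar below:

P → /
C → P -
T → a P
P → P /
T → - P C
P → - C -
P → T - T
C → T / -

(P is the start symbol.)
{ $, '-', '/', 'a' }

In T → - P C: C is at the end, add FOLLOW(T)
In P → - C -: C is followed by '-', add FIRST('-') \ {ε} = { '-' }

The FOLLOW sets referred to above (computed the same way, to a fixed point):
  FOLLOW(T) = { $, '-', '/', 'a' }

Taking the union: FOLLOW(C) = { $, '-', '/', 'a' }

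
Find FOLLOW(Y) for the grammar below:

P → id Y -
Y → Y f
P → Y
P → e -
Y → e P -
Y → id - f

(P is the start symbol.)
In P → id Y -: Y is followed by '-', add FIRST('-') \ {ε} = { '-' }
In Y → Y f: Y is followed by f, add FIRST(f) \ {ε} = { 'f' }
In P → Y: Y is at the end, add FOLLOW(P)

The FOLLOW sets referred to above (computed the same way, to a fixed point):
  FOLLOW(P) = { $, '-' }

Taking the union: FOLLOW(Y) = { $, '-', 'f' }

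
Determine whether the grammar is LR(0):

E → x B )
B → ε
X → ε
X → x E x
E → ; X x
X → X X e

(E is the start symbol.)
No. Shift-reduce conflict between [X → .] and [X → . x E x]

A grammar is LR(0) if no state in the canonical LR(0) collection has:
  - both a shift item (dot before a terminal) and a complete item (shift-reduce conflict), or
  - two or more complete items (reduce-reduce conflict; the accept item [E' → E .] counts as a complete item here).

Augment with E' → E and build the canonical LR(0) collection (I0 = CLOSURE({[E' → . E]}), then GOTO on every symbol after a dot until no new states appear). It has 13 states:
  I0: { [E → . ; X x], [E → . x B )], [E' → . E] }  — shift
  I1: { [E → ; . X x], [X → . X X e], [X → . x E x], [X → .] }  — shift, reduce
  I2: { [E' → E .] }  — accept
  I3: { [B → .], [E → x . B )] }  — reduce
  I4: { [E → x B . )] }  — shift
  I5: { [E → x B ) .] }  — reduce
  I6: { [E → ; X . x], [X → . X X e], [X → . x E x], [X → .], [X → X . X e] }  — shift, reduce
  I7: { [E → . ; X x], [E → . x B )], [X → x . E x] }  — shift
  I8: { [X → x E . x] }  — shift
  I9: { [X → x E x .] }  — reduce
  I10: { [X → . X X e], [X → . x E x], [X → .], [X → X . X e], [X → X X . e] }  — shift, reduce
  I11: { [E → . ; X x], [E → . x B )], [E → ; X x .], [X → x . E x] }  — shift, reduce
  I12: { [X → X X e .] }  — reduce

Conflict in state I1:
  Shift-reduce conflict between [X → .] and [X → . x E x]
So the grammar is NOT LR(0).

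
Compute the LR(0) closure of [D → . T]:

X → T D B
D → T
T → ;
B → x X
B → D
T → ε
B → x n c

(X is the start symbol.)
To compute CLOSURE, for each item [A → α.Bβ] where B is a non-terminal, add [B → .γ] for all productions B → γ; repeat for the newly added items until nothing changes.

Start with: [D → . T]
  [D → . T] has the dot before T: add [T → . ;], [T → .]
No further items can be added.

CLOSURE = { [D → . T], [T → . ;], [T → .] }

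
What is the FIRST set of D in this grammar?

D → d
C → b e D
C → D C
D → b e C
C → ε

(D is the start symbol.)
{ 'b', 'd' }

From D → d:
  - d is a terminal: add 'd' and stop
From D → b e C:
  - b is a terminal: add 'b' and stop

Collecting: FIRST(D) = { 'b', 'd' }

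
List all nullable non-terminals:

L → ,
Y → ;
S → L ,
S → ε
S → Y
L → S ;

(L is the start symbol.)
{ 'S' }

ε-productions: S → ε
So S is immediately nullable.
No further non-terminal can be added: every production for the remaining non-terminals contains a terminal or a non-nullable non-terminal.
Nullable = { 'S' }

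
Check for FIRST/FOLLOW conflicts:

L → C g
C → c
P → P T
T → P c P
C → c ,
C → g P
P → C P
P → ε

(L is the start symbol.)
Yes. P → P T with FOLLOW(P) on { 'c', 'g' }; P → C P with FOLLOW(P) on { 'c', 'g' }

Nullable non-terminals: P.
FIRST sets used below: FIRST(P) = { 'c', 'g', ε }, FIRST(T) = { 'c', 'g' }, FIRST(C) = { 'c', 'g' }

P: nullable alternative(s) P → ε; FOLLOW(P) = { 'c', 'g' }
  P → P T: FIRST \ {ε} = { 'c', 'g' } — overlaps FOLLOW(P) on { 'c', 'g' }: CONFLICT
  P → C P: FIRST \ {ε} = { 'c', 'g' } — overlaps FOLLOW(P) on { 'c', 'g' }: CONFLICT
  P → ε: FIRST \ {ε} = { } — this is the only nullable alternative, skip

C, L, T have no nullable alternative, so no FIRST/FOLLOW check is needed there.

So the grammar has 2 FIRST/FOLLOW conflicts (marked CONFLICT above).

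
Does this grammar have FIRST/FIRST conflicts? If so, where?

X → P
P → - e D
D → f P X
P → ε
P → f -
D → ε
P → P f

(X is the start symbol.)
A FIRST/FIRST conflict occurs when two productions N → α and N → β for the same non-terminal have FIRST(α) ∩ FIRST(β) ≠ ∅ (with ε ∈ FIRST of a nullable right-hand side, so two nullable alternatives also conflict).

FIRST sets of the non-terminals at (or reachable through a nullable prefix from) the front of some alternative:
  FIRST(P) = { '-', 'f', ε }

Productions for P:
  P → - e D: FIRST = { '-' }
  P → ε: FIRST = { ε }
  P → f -: FIRST = { 'f' }
  P → P f: FIRST = { '-', 'f' }
Productions for D:
  D → f P X: FIRST = { 'f' }
  D → ε: FIRST = { ε }
X has only one production, so no FIRST/FIRST conflict is possible there.

Conflict for P: P → - e D and P → P f
  Overlap: { '-' }
Conflict for P: P → f - and P → P f
  Overlap: { 'f' }

Answer: Yes. P → '-' e D / P → P f on { '-' }; P → f '-' / P → P f on { 'f' }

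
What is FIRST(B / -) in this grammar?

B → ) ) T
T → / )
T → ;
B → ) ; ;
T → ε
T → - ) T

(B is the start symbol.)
{ ')' }

FIRST sets of the non-terminals involved (from the grammar, by fixed-point iteration):
  FIRST(B) = { ')' }

To compute FIRST(B / -), process the symbols left to right:
Symbol B is a non-terminal. Add FIRST(B) \ {ε} = { ')' }
B is not nullable (ε ∉ FIRST(B)), so stop here.
FIRST(B / -) = { ')' }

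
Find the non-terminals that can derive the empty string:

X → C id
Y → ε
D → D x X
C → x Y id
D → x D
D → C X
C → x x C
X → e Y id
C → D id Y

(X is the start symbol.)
{ 'Y' }

ε-productions: Y → ε
So Y is immediately nullable.
No further non-terminal can be added: every production for the remaining non-terminals contains a terminal or a non-nullable non-terminal.
Nullable = { 'Y' }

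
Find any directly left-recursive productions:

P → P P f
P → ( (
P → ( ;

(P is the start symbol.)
Direct left recursion occurs when N → N α for some non-terminal N (the right-hand side begins with the left-hand side itself).

P → P P f: LEFT RECURSIVE (starts with P)
P → ( (: starts with '('
P → ( ;: starts with '('

The grammar has direct left recursion on: P.

Answer: Yes, P is left-recursive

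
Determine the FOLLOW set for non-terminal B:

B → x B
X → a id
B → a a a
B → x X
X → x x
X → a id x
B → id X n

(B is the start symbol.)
{ $ }

To compute FOLLOW(B), find every occurrence of B on a right-hand side N → α B β: add FIRST(β) \ {ε}, and if β is empty or nullable also add FOLLOW(N). Iterate to a fixed point.

B is the start symbol, so $ ∈ FOLLOW(B).
In B → x B: B is at the end; this adds FOLLOW(B) to itself — nothing new

Taking the union: FOLLOW(B) = { $ }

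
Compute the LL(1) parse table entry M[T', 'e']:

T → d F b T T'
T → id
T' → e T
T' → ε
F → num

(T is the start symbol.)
To find M[T', 'e'], we find productions for T' where 'e' is in the predict set (PREDICT(N → α) = (FIRST(α) \ {ε}) ∪ (FOLLOW(N) if α ⇒* ε)).

Relevant sets:
  FOLLOW(T') = { $, 'e' }

T' → e T: PREDICT = { 'e' }
  'e' is in predict set, so this production goes in M[T', 'e']
T' → ε: PREDICT = { $, 'e' }
  'e' is in predict set, so this production goes in M[T', 'e']

M[T', 'e'] = T' → e T, T' → ε  (a multiply-defined cell — the grammar is not LL(1))

Answer: T' → e T, T' → ε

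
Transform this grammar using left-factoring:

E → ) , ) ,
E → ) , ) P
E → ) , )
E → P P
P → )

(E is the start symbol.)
Left-factoring transforms A → αβ₁ | αβ₂ into A → αA' and A' → β₁ | β₂
(α is the longest common prefix among the alternatives). Repeat until
no nonterminal has two alternatives with a common prefix.

Round 1: E has alternatives sharing prefix ') , )'. Introduce E': E → ) , ) E'
  Add: E' → ,
  Add: E' → P
  Add: E' → ε

No remaining common prefixes — done.

Resulting grammar:
E → ) , ) E'
E' → ,
E' → P
E' → ε
E → P P
P → )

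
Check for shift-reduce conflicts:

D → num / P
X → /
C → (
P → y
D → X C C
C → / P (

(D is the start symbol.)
No shift-reduce conflicts

Augment with D' → D and build the canonical LR(0) collection (I0 = CLOSURE({[D' → . D]}), then GOTO on every symbol after a dot until no new states appear). It has 14 states:
  I0: { [D → . X C C], [D → . num / P], [D' → . D], [X → . /] }  — shift
  I1: { [X → / .] }  — reduce
  I2: { [D' → D .] }  — accept
  I3: { [C → . (], [C → . / P (], [D → X . C C] }  — shift
  I4: { [D → num . / P] }  — shift
  I5: { [D → num / . P], [P → . y] }  — shift
  I6: { [D → num / P .] }  — reduce
  I7: { [P → y .] }  — reduce
  I8: { [C → ( .] }  — reduce
  I9: { [C → / . P (], [P → . y] }  — shift
  I10: { [C → . (], [C → . / P (], [D → X C . C] }  — shift
  I11: { [D → X C C .] }  — reduce
  I12: { [C → / P . (] }  — shift
  I13: { [C → / P ( .] }  — reduce

No state contains both a complete item and a shift item.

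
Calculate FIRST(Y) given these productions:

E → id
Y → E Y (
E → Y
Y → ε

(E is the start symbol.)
{ '(', 'id', ε }

FIRST sets of the other non-terminals involved (by the same procedure, iterated to a fixed point):
  FIRST(E) = { '(', 'id', ε }

From Y → E Y (:
  - E is a non-terminal: add FIRST(E) \ {ε} = { '(', 'id' }
    E is nullable, so continue to the next symbol
  - Y is the symbol being defined: contributes nothing new
    Y is nullable, so continue to the next symbol
  - '(' is a terminal: add '(' and stop
From Y → ε:
  - ε-production, so ε ∈ FIRST(Y)

Collecting: FIRST(Y) = { '(', 'id', ε }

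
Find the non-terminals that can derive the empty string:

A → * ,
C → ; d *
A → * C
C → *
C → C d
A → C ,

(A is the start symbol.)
A non-terminal is nullable if it can derive ε (the empty string): either it has an ε-production, or it has a production whose right-hand side consists entirely of nullable non-terminals.

There are no ε-productions, so no non-terminal can derive ε.
No non-terminals are nullable.

Answer: None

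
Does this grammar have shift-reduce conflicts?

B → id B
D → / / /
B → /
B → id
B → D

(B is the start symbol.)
A shift-reduce conflict occurs when an LR(0) state has both:
  - a complete (reduce) item [A → α .] (dot at the end), and
  - a shift item [B → β . c γ] (dot before a terminal).

Augment with B' → B and build the canonical LR(0) collection (I0 = CLOSURE({[B' → . B]}), then GOTO on every symbol after a dot until no new states appear). It has 8 states:
  I0: { [B → . /], [B → . D], [B → . id B], [B → . id], [B' → . B], [D → . / / /] }  — shift
  I1: { [B → / .], [D → / . / /] }  — shift, reduce
  I2: { [B' → B .] }  — accept
  I3: { [B → D .] }  — reduce
  I4: { [B → . /], [B → . D], [B → . id B], [B → . id], [B → id . B], [B → id .], [D → . / / /] }  — shift, reduce
  I5: { [B → id B .] }  — reduce
  I6: { [D → / / . /] }  — shift
  I7: { [D → / / / .] }  — reduce

I1 contains reduce item [B → / .] and shift item [D → / . / /] — shift-reduce conflict.
I4 contains reduce item [B → id .] and shift items [B → . /], [B → . id], [B → . id B], [D → . / / /] — shift-reduce conflict.

Answer: Yes — I1: [B → / .] vs [D → / . / /]; I4: [B → id .] vs [B → . /]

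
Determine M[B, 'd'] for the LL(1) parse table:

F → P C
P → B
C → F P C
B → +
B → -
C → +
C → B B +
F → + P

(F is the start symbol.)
To find M[B, 'd'], we find productions for B where 'd' is in the predict set (PREDICT(N → α) = (FIRST(α) \ {ε}) ∪ (FOLLOW(N) if α ⇒* ε)).

B → +: PREDICT = { '+' }
B → -: PREDICT = { '-' }

M[B, 'd'] is empty (no production applies)

Answer: Empty (error entry)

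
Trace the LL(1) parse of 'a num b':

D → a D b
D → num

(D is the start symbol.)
Stack is shown with the top on the left.

Stack    Input      Action
--------------------------
D $      a num b $  output D → a D b
a D b $  a num b $  match 'a'
D b $    num b $    output D → num
num b $  num b $    match 'num'
b $      b $        match 'b'
$        $          accept

The string is accepted.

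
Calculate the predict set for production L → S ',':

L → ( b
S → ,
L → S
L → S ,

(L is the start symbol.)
{ ',' }

PREDICT(L → S ',') = (FIRST(RHS) \ {ε}) ∪ (FOLLOW(L) if ε ∈ FIRST(RHS), i.e. RHS ⇒* ε)
FIRST(S) = { ',' }
FIRST(S ',') = { ',' }
ε ∉ FIRST(S ','), so FOLLOW(L) is not added.
PREDICT(L → S ',') = { ',' }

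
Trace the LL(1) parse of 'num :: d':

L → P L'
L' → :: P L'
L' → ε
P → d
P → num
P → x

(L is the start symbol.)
Stack is shown with the top on the left.

Stack      Input       Action
-----------------------------
L $        num :: d $  output L → P L'
P L' $     num :: d $  output P → num
num L' $   num :: d $  match 'num'
L' $       :: d $      output L' → :: P L'
:: P L' $  :: d $      match '::'
P L' $     d $         output P → d
d L' $     d $         match 'd'
L' $       $           output L' → ε
$          $           accept

The string is accepted.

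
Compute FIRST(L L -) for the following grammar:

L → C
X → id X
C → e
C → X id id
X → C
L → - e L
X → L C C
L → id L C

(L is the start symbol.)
{ '-', 'e', 'id' }

FIRST sets of the non-terminals involved (from the grammar, by fixed-point iteration):
  FIRST(L) = { '-', 'e', 'id' }

To compute FIRST(L L -), process the symbols left to right:
Symbol L is a non-terminal. Add FIRST(L) \ {ε} = { '-', 'e', 'id' }
L is not nullable (ε ∉ FIRST(L)), so stop here.
FIRST(L L -) = { '-', 'e', 'id' }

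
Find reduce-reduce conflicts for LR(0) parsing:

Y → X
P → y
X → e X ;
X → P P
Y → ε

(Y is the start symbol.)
Augment with Y' → Y and build the canonical LR(0) collection (I0 = CLOSURE({[Y' → . Y]}), then GOTO on every symbol after a dot until no new states appear). It has 9 states:
  I0: { [P → . y], [X → . P P], [X → . e X ;], [Y → . X], [Y → .], [Y' → . Y] }  — shift, reduce
  I1: { [P → . y], [X → P . P] }  — shift
  I2: { [Y → X .] }  — reduce
  I3: { [Y' → Y .] }  — accept
  I4: { [P → . y], [X → . P P], [X → . e X ;], [X → e . X ;] }  — shift
  I5: { [P → y .] }  — reduce
  I6: { [X → e X . ;] }  — shift
  I7: { [X → e X ; .] }  — reduce
  I8: { [X → P P .] }  — reduce

No state contains more than one complete item.

Answer: No reduce-reduce conflicts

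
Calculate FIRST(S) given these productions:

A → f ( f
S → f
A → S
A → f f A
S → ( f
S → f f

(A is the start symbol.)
{ '(', 'f' }

From S → f:
  - f is a terminal: add 'f' and stop
From S → ( f:
  - '(' is a terminal: add '(' and stop
From S → f f:
  - f is a terminal: add 'f' and stop

Collecting: FIRST(S) = { '(', 'f' }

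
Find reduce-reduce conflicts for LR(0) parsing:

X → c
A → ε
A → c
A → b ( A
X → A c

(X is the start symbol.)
Yes — I4: [A → c .] vs [X → c .]

Augment with X' → X and build the canonical LR(0) collection (I0 = CLOSURE({[X' → . X]}), then GOTO on every symbol after a dot until no new states appear). It has 9 states:
  I0: { [A → . b ( A], [A → . c], [A → .], [X → . A c], [X → . c], [X' → . X] }  — shift, reduce
  I1: { [X → A . c] }  — shift
  I2: { [X' → X .] }  — accept
  I3: { [A → b . ( A] }  — shift
  I4: { [A → c .], [X → c .] }  — 2 reduces
  I5: { [A → . b ( A], [A → . c], [A → .], [A → b ( . A] }  — shift, reduce
  I6: { [A → b ( A .] }  — reduce
  I7: { [A → c .] }  — reduce
  I8: { [X → A c .] }  — reduce

I4 contains complete items [A → c .], [X → c .] — reduce-reduce conflict.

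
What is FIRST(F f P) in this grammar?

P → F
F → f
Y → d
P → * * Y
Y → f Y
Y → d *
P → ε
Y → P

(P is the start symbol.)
{ 'f' }

FIRST sets of the non-terminals involved (from the grammar, by fixed-point iteration):
  FIRST(F) = { 'f' }

To compute FIRST(F f P), process the symbols left to right:
Symbol F is a non-terminal. Add FIRST(F) \ {ε} = { 'f' }
F is not nullable (ε ∉ FIRST(F)), so stop here.
FIRST(F f P) = { 'f' }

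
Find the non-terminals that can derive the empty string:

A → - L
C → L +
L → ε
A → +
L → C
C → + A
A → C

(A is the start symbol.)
{ 'L' }

ε-productions: L → ε
So L is immediately nullable.
No further non-terminal can be added: every production for the remaining non-terminals contains a terminal or a non-nullable non-terminal.
Nullable = { 'L' }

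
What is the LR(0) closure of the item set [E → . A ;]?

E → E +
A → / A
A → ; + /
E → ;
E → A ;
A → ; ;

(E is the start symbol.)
{ [A → . / A], [A → . ; + /], [A → . ; ;], [E → . A ;] }

Start with: [E → . A ;]
  [E → . A ;] has the dot before A: add [A → . / A], [A → . ; + /], [A → . ; ;]
No further items can be added.

CLOSURE = { [A → . / A], [A → . ; + /], [A → . ; ;], [E → . A ;] }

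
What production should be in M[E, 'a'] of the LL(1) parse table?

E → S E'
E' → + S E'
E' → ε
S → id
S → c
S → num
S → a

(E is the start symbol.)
To find M[E, 'a'], we find productions for E where 'a' is in the predict set (PREDICT(N → α) = (FIRST(α) \ {ε}) ∪ (FOLLOW(N) if α ⇒* ε)).

Relevant sets:
  FIRST(S) = { 'a', 'c', 'id', 'num' }

E → S E': PREDICT = { 'a', 'c', 'id', 'num' }
  'a' is in predict set, so this production goes in M[E, 'a']

M[E, 'a'] = E → S E'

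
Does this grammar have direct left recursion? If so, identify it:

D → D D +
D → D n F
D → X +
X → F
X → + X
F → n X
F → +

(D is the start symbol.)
Yes, D is left-recursive

Direct left recursion occurs when N → N α for some non-terminal N (the right-hand side begins with the left-hand side itself).

D → D D +: LEFT RECURSIVE (starts with D)
D → D n F: LEFT RECURSIVE (starts with D)
D → X +: starts with X
X → F: starts with F
X → + X: starts with '+'
F → n X: starts with n
F → +: starts with '+'

The grammar has direct left recursion on: D.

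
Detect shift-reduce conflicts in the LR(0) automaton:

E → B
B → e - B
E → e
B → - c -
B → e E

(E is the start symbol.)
Yes — I4: [E → e .] vs [B → . - c -]

Augment with E' → E and build the canonical LR(0) collection (I0 = CLOSURE({[E' → . E]}), then GOTO on every symbol after a dot until no new states appear). It has 11 states:
  I0: { [B → . - c -], [B → . e - B], [B → . e E], [E → . B], [E → . e], [E' → . E] }  — shift
  I1: { [B → - . c -] }  — shift
  I2: { [E → B .] }  — reduce
  I3: { [E' → E .] }  — accept
  I4: { [B → . - c -], [B → . e - B], [B → . e E], [B → e . - B], [B → e . E], [E → . B], [E → . e], [E → e .] }  — shift, reduce
  I5: { [B → - . c -], [B → . - c -], [B → . e - B], [B → . e E], [B → e - . B] }  — shift
  I6: { [B → e E .] }  — reduce
  I7: { [B → e - B .] }  — reduce
  I8: { [B → - c . -] }  — shift
  I9: { [B → . - c -], [B → . e - B], [B → . e E], [B → e . - B], [B → e . E], [E → . B], [E → . e] }  — shift
  I10: { [B → - c - .] }  — reduce

I4 contains reduce item [E → e .] and shift items [B → . - c -], [B → . e - B], [B → e . - B], [B → . e E], [E → . e] — shift-reduce conflict.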